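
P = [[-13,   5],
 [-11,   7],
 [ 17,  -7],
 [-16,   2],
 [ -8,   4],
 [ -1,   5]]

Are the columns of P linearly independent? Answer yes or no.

Row reduce P to echelon form.
R2 ← R2 − (11/13)·R1: [0, 36/13]
R3 ← R3 + (17/13)·R1: [0, -6/13]
R4 ← R4 − (16/13)·R1: [0, -54/13]
R5 ← R5 − (8/13)·R1: [0, 12/13]
R6 ← R6 − (1/13)·R1: [0, 60/13]
R3 ← R3 + (1/6)·R2: [0, 0]
R4 ← R4 + (3/2)·R2: [0, 0]
R5 ← R5 − (1/3)·R2: [0, 0]
R6 ← R6 − (5/3)·R2: [0, 0]
2 pivots among 2 columns.
Every column is a pivot column, so the columns are linearly independent.

yes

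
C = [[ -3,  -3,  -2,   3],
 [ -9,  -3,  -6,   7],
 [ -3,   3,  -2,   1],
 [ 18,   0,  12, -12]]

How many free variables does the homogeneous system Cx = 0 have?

2

Row reduce to echelon form.
R2 ← R2 − (3)·R1: [0, 6, 0, -2]
R3 ← R3 − R1: [0, 6, 0, -2]
R4 ← R4 + (6)·R1: [0, -18, 0, 6]
R3 ← R3 − R2: [0, 0, 0, 0]
R4 ← R4 + (3)·R2: [0, 0, 0, 0]
2 nonzero rows, so rank(C) = 2.
C has 4 columns; by rank–nullity, nullity = 4 − 2 = 2.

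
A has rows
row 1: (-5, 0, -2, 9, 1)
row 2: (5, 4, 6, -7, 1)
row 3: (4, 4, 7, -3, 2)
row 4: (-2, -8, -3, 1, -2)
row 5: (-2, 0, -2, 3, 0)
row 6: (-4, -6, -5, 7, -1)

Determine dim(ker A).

1

Row reduce to echelon form.
R2 ← R2 + R1: [0, 4, 4, 2, 2]
R3 ← R3 + (4/5)·R1: [0, 4, 27/5, 21/5, 14/5]
R4 ← R4 − (2/5)·R1: [0, -8, -11/5, -13/5, -12/5]
R5 ← R5 − (2/5)·R1: [0, 0, -6/5, -3/5, -2/5]
R6 ← R6 − (4/5)·R1: [0, -6, -17/5, -1/5, -9/5]
R3 ← R3 − R2: [0, 0, 7/5, 11/5, 4/5]
R4 ← R4 + (2)·R2: [0, 0, 29/5, 7/5, 8/5]
R6 ← R6 + (3/2)·R2: [0, 0, 13/5, 14/5, 6/5]
R4 ← R4 − (29/7)·R3: [0, 0, 0, -54/7, -12/7]
R5 ← R5 + (6/7)·R3: [0, 0, 0, 9/7, 2/7]
R6 ← R6 − (13/7)·R3: [0, 0, 0, -9/7, -2/7]
R5 ← R5 + (1/6)·R4: [0, 0, 0, 0, 0]
R6 ← R6 − (1/6)·R4: [0, 0, 0, 0, 0]
4 nonzero rows, so rank(A) = 4.
A has 5 columns; by rank–nullity, nullity = 5 − 4 = 1.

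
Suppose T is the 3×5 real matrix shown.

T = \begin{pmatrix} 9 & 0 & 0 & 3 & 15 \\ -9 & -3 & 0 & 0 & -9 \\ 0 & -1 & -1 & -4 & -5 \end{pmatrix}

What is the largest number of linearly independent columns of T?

3

Row reduce to echelon form.
R2 ← R2 + R1: [0, -3, 0, 3, 6]
R3 ← R3 − (1/3)·R2: [0, 0, -1, -5, -7]
Echelon form has 3 nonzero rows, so rank(T) = 3.
The rank gives the maximum number of linearly independent columns: 3.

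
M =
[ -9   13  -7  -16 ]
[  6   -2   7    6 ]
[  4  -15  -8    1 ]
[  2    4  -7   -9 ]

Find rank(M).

Row reduce to echelon form.
R2 ← R2 + (2/3)·R1: [0, 20/3, 7/3, -14/3]
R3 ← R3 + (4/9)·R1: [0, -83/9, -100/9, -55/9]
R4 ← R4 + (2/9)·R1: [0, 62/9, -77/9, -113/9]
R3 ← R3 + (83/60)·R2: [0, 0, -473/60, -377/30]
R4 ← R4 − (31/30)·R2: [0, 0, -329/30, -116/15]
R4 ← R4 − (658/473)·R3: [0, 0, 0, 4611/473]
Echelon form has 4 nonzero rows, so rank(M) = 4.

4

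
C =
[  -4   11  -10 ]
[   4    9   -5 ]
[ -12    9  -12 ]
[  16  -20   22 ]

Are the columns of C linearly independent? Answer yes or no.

no

Row reduce C to echelon form.
R2 ← R2 + R1: [0, 20, -15]
R3 ← R3 − (3)·R1: [0, -24, 18]
R4 ← R4 + (4)·R1: [0, 24, -18]
R3 ← R3 + (6/5)·R2: [0, 0, 0]
R4 ← R4 − (6/5)·R2: [0, 0, 0]
2 pivots among 3 columns.
Only 2 < 3 pivot columns, so the columns are linearly dependent.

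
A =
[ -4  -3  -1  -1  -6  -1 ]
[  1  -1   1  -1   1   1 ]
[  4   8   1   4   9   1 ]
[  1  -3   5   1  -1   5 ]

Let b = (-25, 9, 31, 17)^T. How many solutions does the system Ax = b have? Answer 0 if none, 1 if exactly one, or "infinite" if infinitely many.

infinite

Row reduce the augmented matrix [A | b].
R2 ← R2 + (1/4)·R1: [0, -7/4, 3/4, -5/4, -1/2, 3/4, 11/4]
R3 ← R3 + R1: [0, 5, 0, 3, 3, 0, 6]
R4 ← R4 + (1/4)·R1: [0, -15/4, 19/4, 3/4, -5/2, 19/4, 43/4]
R3 ← R3 + (20/7)·R2: [0, 0, 15/7, -4/7, 11/7, 15/7, 97/7]
R4 ← R4 − (15/7)·R2: [0, 0, 22/7, 24/7, -10/7, 22/7, 34/7]
R4 ← R4 − (22/15)·R3: [0, 0, 0, 64/15, -56/15, 0, -232/15]
The echelon form has 4 nonzero rows, and every pivot lies in the first 6 columns, so rank(A) = rank([A|b]) = 4.
The system is consistent.
rank = 4 < 6 unknowns, so there are infinitely many solutions.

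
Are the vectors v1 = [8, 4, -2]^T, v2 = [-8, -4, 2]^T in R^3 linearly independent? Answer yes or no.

no

Form the matrix with these vectors as rows and row reduce.
R2 ← R2 + R1: [0, 0, 0]
1 nonzero row, so the 2 vectors span a space of dimension 1.
Since 1 < 2, the vectors are linearly dependent.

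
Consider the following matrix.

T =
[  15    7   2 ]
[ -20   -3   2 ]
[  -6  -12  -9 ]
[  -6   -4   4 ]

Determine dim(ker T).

0

Row reduce to echelon form.
R2 ← R2 + (4/3)·R1: [0, 19/3, 14/3]
R3 ← R3 + (2/5)·R1: [0, -46/5, -41/5]
R4 ← R4 + (2/5)·R1: [0, -6/5, 24/5]
R3 ← R3 + (138/95)·R2: [0, 0, -27/19]
R4 ← R4 + (18/95)·R2: [0, 0, 108/19]
R4 ← R4 + (4)·R3: [0, 0, 0]
3 nonzero rows, so rank(T) = 3.
T has 3 columns; by rank–nullity, nullity = 3 − 3 = 0.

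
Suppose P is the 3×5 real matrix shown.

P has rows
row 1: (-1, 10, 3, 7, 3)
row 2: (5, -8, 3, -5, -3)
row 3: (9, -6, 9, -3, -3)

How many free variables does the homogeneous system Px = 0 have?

3

Row reduce to echelon form.
R2 ← R2 + (5)·R1: [0, 42, 18, 30, 12]
R3 ← R3 + (9)·R1: [0, 84, 36, 60, 24]
R3 ← R3 − (2)·R2: [0, 0, 0, 0, 0]
2 nonzero rows, so rank(P) = 2.
P has 5 columns; by rank–nullity, nullity = 5 − 2 = 3.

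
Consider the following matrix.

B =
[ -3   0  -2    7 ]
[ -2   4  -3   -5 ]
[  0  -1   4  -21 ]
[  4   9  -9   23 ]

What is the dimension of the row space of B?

4

Row reduce to echelon form.
R2 ← R2 − (2/3)·R1: [0, 4, -5/3, -29/3]
R4 ← R4 + (4/3)·R1: [0, 9, -35/3, 97/3]
R3 ← R3 + (1/4)·R2: [0, 0, 43/12, -281/12]
R4 ← R4 − (9/4)·R2: [0, 0, -95/12, 649/12]
R4 ← R4 + (95/43)·R3: [0, 0, 0, 101/43]
Echelon form has 4 nonzero rows, so rank(B) = 4.
The row space has dimension equal to the rank: 4.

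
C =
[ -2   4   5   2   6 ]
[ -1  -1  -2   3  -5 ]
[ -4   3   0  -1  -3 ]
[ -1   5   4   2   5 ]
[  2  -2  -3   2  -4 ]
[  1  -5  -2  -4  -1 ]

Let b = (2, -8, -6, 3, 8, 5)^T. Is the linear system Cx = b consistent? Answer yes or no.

Row reduce the augmented matrix [C | b].
R2 ← R2 − (1/2)·R1: [0, -3, -9/2, 2, -8, -9]
R3 ← R3 − (2)·R1: [0, -5, -10, -5, -15, -10]
R4 ← R4 − (1/2)·R1: [0, 3, 3/2, 1, 2, 2]
R5 ← R5 + R1: [0, 2, 2, 4, 2, 10]
R6 ← R6 + (1/2)·R1: [0, -3, 1/2, -3, 2, 6]
R3 ← R3 − (5/3)·R2: [0, 0, -5/2, -25/3, -5/3, 5]
R4 ← R4 + R2: [0, 0, -3, 3, -6, -7]
R5 ← R5 + (2/3)·R2: [0, 0, -1, 16/3, -10/3, 4]
R6 ← R6 − R2: [0, 0, 5, -5, 10, 15]
R4 ← R4 − (6/5)·R3: [0, 0, 0, 13, -4, -13]
R5 ← R5 − (2/5)·R3: [0, 0, 0, 26/3, -8/3, 2]
R6 ← R6 + (2)·R3: [0, 0, 0, -65/3, 20/3, 25]
R5 ← R5 − (2/3)·R4: [0, 0, 0, 0, 0, 32/3]
R6 ← R6 + (5/3)·R4: [0, 0, 0, 0, 0, 10/3]
R6 ← R6 − (5/16)·R5: [0, 0, 0, 0, 0, 0]
The echelon form has 5 nonzero rows; the last pivot sits in the augmented column, so rank(C) = 4 but rank([C|b]) = 5.
Since the ranks differ, the system is inconsistent.

no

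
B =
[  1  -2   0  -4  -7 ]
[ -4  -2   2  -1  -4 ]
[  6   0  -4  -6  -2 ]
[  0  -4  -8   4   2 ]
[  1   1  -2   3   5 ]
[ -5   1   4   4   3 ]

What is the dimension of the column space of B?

Row reduce to echelon form.
R2 ← R2 + (4)·R1: [0, -10, 2, -17, -32]
R3 ← R3 − (6)·R1: [0, 12, -4, 18, 40]
R5 ← R5 − R1: [0, 3, -2, 7, 12]
R6 ← R6 + (5)·R1: [0, -9, 4, -16, -32]
R3 ← R3 + (6/5)·R2: [0, 0, -8/5, -12/5, 8/5]
R4 ← R4 − (2/5)·R2: [0, 0, -44/5, 54/5, 74/5]
R5 ← R5 + (3/10)·R2: [0, 0, -7/5, 19/10, 12/5]
R6 ← R6 − (9/10)·R2: [0, 0, 11/5, -7/10, -16/5]
R4 ← R4 − (11/2)·R3: [0, 0, 0, 24, 6]
R5 ← R5 − (7/8)·R3: [0, 0, 0, 4, 1]
R6 ← R6 + (11/8)·R3: [0, 0, 0, -4, -1]
R5 ← R5 − (1/6)·R4: [0, 0, 0, 0, 0]
R6 ← R6 + (1/6)·R4: [0, 0, 0, 0, 0]
Echelon form has 4 nonzero rows, so rank(B) = 4.
The column space has dimension equal to the rank: 4.

4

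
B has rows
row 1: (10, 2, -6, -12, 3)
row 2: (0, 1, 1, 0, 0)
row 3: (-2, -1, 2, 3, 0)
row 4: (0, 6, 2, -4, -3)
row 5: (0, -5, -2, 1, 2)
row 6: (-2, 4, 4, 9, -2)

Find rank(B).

Row reduce to echelon form.
R3 ← R3 + (1/5)·R1: [0, -3/5, 4/5, 3/5, 3/5]
R6 ← R6 + (1/5)·R1: [0, 22/5, 14/5, 33/5, -7/5]
R3 ← R3 + (3/5)·R2: [0, 0, 7/5, 3/5, 3/5]
R4 ← R4 − (6)·R2: [0, 0, -4, -4, -3]
R5 ← R5 + (5)·R2: [0, 0, 3, 1, 2]
R6 ← R6 − (22/5)·R2: [0, 0, -8/5, 33/5, -7/5]
R4 ← R4 + (20/7)·R3: [0, 0, 0, -16/7, -9/7]
R5 ← R5 − (15/7)·R3: [0, 0, 0, -2/7, 5/7]
R6 ← R6 + (8/7)·R3: [0, 0, 0, 51/7, -5/7]
R5 ← R5 − (1/8)·R4: [0, 0, 0, 0, 7/8]
R6 ← R6 + (51/16)·R4: [0, 0, 0, 0, -77/16]
R6 ← R6 + (11/2)·R5: [0, 0, 0, 0, 0]
Echelon form has 5 nonzero rows, so rank(B) = 5.

5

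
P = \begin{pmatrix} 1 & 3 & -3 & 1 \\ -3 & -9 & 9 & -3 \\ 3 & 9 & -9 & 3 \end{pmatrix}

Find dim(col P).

1

Row reduce to echelon form.
R2 ← R2 + (3)·R1: [0, 0, 0, 0]
R3 ← R3 − (3)·R1: [0, 0, 0, 0]
Echelon form has 1 nonzero row, so rank(P) = 1.
The column space has dimension equal to the rank: 1.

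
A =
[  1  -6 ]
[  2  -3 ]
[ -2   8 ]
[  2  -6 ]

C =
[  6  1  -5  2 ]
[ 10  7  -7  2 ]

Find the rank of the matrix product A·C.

First compute AC:
[[-54, -41,  37, -10],
 [-18, -19,  11,  -2],
 [ 68,  54, -46,  12],
 [-48, -40,  32,  -8]]
Now row reduce the product.
R2 ← R2 − (1/3)·R1: [0, -16/3, -4/3, 4/3]
R3 ← R3 + (34/27)·R1: [0, 64/27, 16/27, -16/27]
R4 ← R4 − (8/9)·R1: [0, -32/9, -8/9, 8/9]
R3 ← R3 + (4/9)·R2: [0, 0, 0, 0]
R4 ← R4 − (2/3)·R2: [0, 0, 0, 0]
2 nonzero rows, so rank(AC) = 2.

2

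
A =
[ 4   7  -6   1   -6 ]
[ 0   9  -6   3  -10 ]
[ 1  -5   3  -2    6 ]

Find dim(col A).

2

Row reduce to echelon form.
R3 ← R3 − (1/4)·R1: [0, -27/4, 9/2, -9/4, 15/2]
R3 ← R3 + (3/4)·R2: [0, 0, 0, 0, 0]
Echelon form has 2 nonzero rows, so rank(A) = 2.
The column space has dimension equal to the rank: 2.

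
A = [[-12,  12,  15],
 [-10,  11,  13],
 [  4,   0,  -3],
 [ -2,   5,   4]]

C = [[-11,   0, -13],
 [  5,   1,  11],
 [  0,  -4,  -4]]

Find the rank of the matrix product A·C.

2

First compute AC:
[[192, -48, 228],
 [165, -41, 199],
 [-44,  12, -40],
 [ 47, -11,  65]]
Now row reduce the product.
R2 ← R2 − (55/64)·R1: [0, 1/4, 49/16]
R3 ← R3 + (11/48)·R1: [0, 1, 49/4]
R4 ← R4 − (47/192)·R1: [0, 3/4, 147/16]
R3 ← R3 − (4)·R2: [0, 0, 0]
R4 ← R4 − (3)·R2: [0, 0, 0]
2 nonzero rows, so rank(AC) = 2.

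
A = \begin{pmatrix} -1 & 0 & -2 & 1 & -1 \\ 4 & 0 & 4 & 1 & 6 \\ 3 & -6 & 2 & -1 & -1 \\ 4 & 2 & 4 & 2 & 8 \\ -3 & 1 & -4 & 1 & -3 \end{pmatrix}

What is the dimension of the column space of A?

Row reduce to echelon form.
R2 ← R2 + (4)·R1: [0, 0, -4, 5, 2]
R3 ← R3 + (3)·R1: [0, -6, -4, 2, -4]
R4 ← R4 + (4)·R1: [0, 2, -4, 6, 4]
R5 ← R5 − (3)·R1: [0, 1, 2, -2, 0]
Swap R2 ↔ R3
R4 ← R4 + (1/3)·R2: [0, 0, -16/3, 20/3, 8/3]
R5 ← R5 + (1/6)·R2: [0, 0, 4/3, -5/3, -2/3]
R4 ← R4 − (4/3)·R3: [0, 0, 0, 0, 0]
R5 ← R5 + (1/3)·R3: [0, 0, 0, 0, 0]
Echelon form has 3 nonzero rows, so rank(A) = 3.
The column space has dimension equal to the rank: 3.

3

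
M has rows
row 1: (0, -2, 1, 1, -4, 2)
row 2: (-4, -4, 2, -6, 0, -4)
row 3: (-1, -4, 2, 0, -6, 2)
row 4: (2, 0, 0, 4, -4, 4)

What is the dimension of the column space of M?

2

Row reduce to echelon form.
Swap R1 ↔ R2
R3 ← R3 − (1/4)·R1: [0, -3, 3/2, 3/2, -6, 3]
R4 ← R4 + (1/2)·R1: [0, -2, 1, 1, -4, 2]
R3 ← R3 − (3/2)·R2: [0, 0, 0, 0, 0, 0]
R4 ← R4 − R2: [0, 0, 0, 0, 0, 0]
Echelon form has 2 nonzero rows, so rank(M) = 2.
The column space has dimension equal to the rank: 2.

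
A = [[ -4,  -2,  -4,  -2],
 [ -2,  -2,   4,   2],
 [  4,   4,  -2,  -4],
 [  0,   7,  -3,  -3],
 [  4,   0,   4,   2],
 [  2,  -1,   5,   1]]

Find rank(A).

4

Row reduce to echelon form.
R2 ← R2 − (1/2)·R1: [0, -1, 6, 3]
R3 ← R3 + R1: [0, 2, -6, -6]
R5 ← R5 + R1: [0, -2, 0, 0]
R6 ← R6 + (1/2)·R1: [0, -2, 3, 0]
R3 ← R3 + (2)·R2: [0, 0, 6, 0]
R4 ← R4 + (7)·R2: [0, 0, 39, 18]
R5 ← R5 − (2)·R2: [0, 0, -12, -6]
R6 ← R6 − (2)·R2: [0, 0, -9, -6]
R4 ← R4 − (13/2)·R3: [0, 0, 0, 18]
R5 ← R5 + (2)·R3: [0, 0, 0, -6]
R6 ← R6 + (3/2)·R3: [0, 0, 0, -6]
R5 ← R5 + (1/3)·R4: [0, 0, 0, 0]
R6 ← R6 + (1/3)·R4: [0, 0, 0, 0]
Echelon form has 4 nonzero rows, so rank(A) = 4.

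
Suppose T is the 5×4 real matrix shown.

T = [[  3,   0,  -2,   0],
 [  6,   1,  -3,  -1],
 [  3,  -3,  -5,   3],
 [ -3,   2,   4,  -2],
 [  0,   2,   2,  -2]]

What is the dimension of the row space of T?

Row reduce to echelon form.
R2 ← R2 − (2)·R1: [0, 1, 1, -1]
R3 ← R3 − R1: [0, -3, -3, 3]
R4 ← R4 + R1: [0, 2, 2, -2]
R3 ← R3 + (3)·R2: [0, 0, 0, 0]
R4 ← R4 − (2)·R2: [0, 0, 0, 0]
R5 ← R5 − (2)·R2: [0, 0, 0, 0]
Echelon form has 2 nonzero rows, so rank(T) = 2.
The row space has dimension equal to the rank: 2.

2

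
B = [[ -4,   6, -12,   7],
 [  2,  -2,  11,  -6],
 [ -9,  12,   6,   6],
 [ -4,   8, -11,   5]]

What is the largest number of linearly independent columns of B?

Row reduce to echelon form.
R2 ← R2 + (1/2)·R1: [0, 1, 5, -5/2]
R3 ← R3 − (9/4)·R1: [0, -3/2, 33, -39/4]
R4 ← R4 − R1: [0, 2, 1, -2]
R3 ← R3 + (3/2)·R2: [0, 0, 81/2, -27/2]
R4 ← R4 − (2)·R2: [0, 0, -9, 3]
R4 ← R4 + (2/9)·R3: [0, 0, 0, 0]
Echelon form has 3 nonzero rows, so rank(B) = 3.
The rank gives the maximum number of linearly independent columns: 3.

3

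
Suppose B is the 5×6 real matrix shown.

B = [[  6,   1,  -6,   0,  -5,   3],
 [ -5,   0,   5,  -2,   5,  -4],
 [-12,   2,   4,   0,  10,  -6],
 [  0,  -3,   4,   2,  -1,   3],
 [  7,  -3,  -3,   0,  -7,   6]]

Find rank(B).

5

Row reduce to echelon form.
R2 ← R2 + (5/6)·R1: [0, 5/6, 0, -2, 5/6, -3/2]
R3 ← R3 + (2)·R1: [0, 4, -8, 0, 0, 0]
R5 ← R5 − (7/6)·R1: [0, -25/6, 4, 0, -7/6, 5/2]
R3 ← R3 − (24/5)·R2: [0, 0, -8, 48/5, -4, 36/5]
R4 ← R4 + (18/5)·R2: [0, 0, 4, -26/5, 2, -12/5]
R5 ← R5 + (5)·R2: [0, 0, 4, -10, 3, -5]
R4 ← R4 + (1/2)·R3: [0, 0, 0, -2/5, 0, 6/5]
R5 ← R5 + (1/2)·R3: [0, 0, 0, -26/5, 1, -7/5]
R5 ← R5 − (13)·R4: [0, 0, 0, 0, 1, -17]
Echelon form has 5 nonzero rows, so rank(B) = 5.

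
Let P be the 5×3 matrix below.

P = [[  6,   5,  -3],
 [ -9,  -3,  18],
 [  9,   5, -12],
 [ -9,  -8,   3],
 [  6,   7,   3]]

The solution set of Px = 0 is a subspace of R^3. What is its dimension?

1

Row reduce to echelon form.
R2 ← R2 + (3/2)·R1: [0, 9/2, 27/2]
R3 ← R3 − (3/2)·R1: [0, -5/2, -15/2]
R4 ← R4 + (3/2)·R1: [0, -1/2, -3/2]
R5 ← R5 − R1: [0, 2, 6]
R3 ← R3 + (5/9)·R2: [0, 0, 0]
R4 ← R4 + (1/9)·R2: [0, 0, 0]
R5 ← R5 − (4/9)·R2: [0, 0, 0]
2 nonzero rows, so rank(P) = 2.
P has 3 columns; by rank–nullity, nullity = 3 − 2 = 1.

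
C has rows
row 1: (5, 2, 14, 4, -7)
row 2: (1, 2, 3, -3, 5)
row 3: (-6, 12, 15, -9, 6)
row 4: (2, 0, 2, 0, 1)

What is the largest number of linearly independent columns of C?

Row reduce to echelon form.
R2 ← R2 − (1/5)·R1: [0, 8/5, 1/5, -19/5, 32/5]
R3 ← R3 + (6/5)·R1: [0, 72/5, 159/5, -21/5, -12/5]
R4 ← R4 − (2/5)·R1: [0, -4/5, -18/5, -8/5, 19/5]
R3 ← R3 − (9)·R2: [0, 0, 30, 30, -60]
R4 ← R4 + (1/2)·R2: [0, 0, -7/2, -7/2, 7]
R4 ← R4 + (7/60)·R3: [0, 0, 0, 0, 0]
Echelon form has 3 nonzero rows, so rank(C) = 3.
The rank gives the maximum number of linearly independent columns: 3.

3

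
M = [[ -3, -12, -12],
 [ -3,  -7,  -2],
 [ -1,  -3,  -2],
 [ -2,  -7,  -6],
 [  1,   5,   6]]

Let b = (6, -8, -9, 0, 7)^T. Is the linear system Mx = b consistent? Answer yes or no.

Row reduce the augmented matrix [M | b].
R2 ← R2 − R1: [0, 5, 10, -14]
R3 ← R3 − (1/3)·R1: [0, 1, 2, -11]
R4 ← R4 − (2/3)·R1: [0, 1, 2, -4]
R5 ← R5 + (1/3)·R1: [0, 1, 2, 9]
R3 ← R3 − (1/5)·R2: [0, 0, 0, -41/5]
R4 ← R4 − (1/5)·R2: [0, 0, 0, -6/5]
R5 ← R5 − (1/5)·R2: [0, 0, 0, 59/5]
R4 ← R4 − (6/41)·R3: [0, 0, 0, 0]
R5 ← R5 + (59/41)·R3: [0, 0, 0, 0]
The echelon form has 3 nonzero rows; the last pivot sits in the augmented column, so rank(M) = 2 but rank([M|b]) = 3.
Since the ranks differ, the system is inconsistent.

no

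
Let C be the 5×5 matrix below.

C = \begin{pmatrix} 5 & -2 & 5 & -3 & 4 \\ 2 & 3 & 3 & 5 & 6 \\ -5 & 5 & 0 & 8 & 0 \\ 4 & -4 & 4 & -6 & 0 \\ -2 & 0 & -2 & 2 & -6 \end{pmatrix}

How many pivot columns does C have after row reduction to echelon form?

4

Row reduce to echelon form.
R2 ← R2 − (2/5)·R1: [0, 19/5, 1, 31/5, 22/5]
R3 ← R3 + R1: [0, 3, 5, 5, 4]
R4 ← R4 − (4/5)·R1: [0, -12/5, 0, -18/5, -16/5]
R5 ← R5 + (2/5)·R1: [0, -4/5, 0, 4/5, -22/5]
R3 ← R3 − (15/19)·R2: [0, 0, 80/19, 2/19, 10/19]
R4 ← R4 + (12/19)·R2: [0, 0, 12/19, 6/19, -8/19]
R5 ← R5 + (4/19)·R2: [0, 0, 4/19, 40/19, -66/19]
R4 ← R4 − (3/20)·R3: [0, 0, 0, 3/10, -1/2]
R5 ← R5 − (1/20)·R3: [0, 0, 0, 21/10, -7/2]
R5 ← R5 − (7)·R4: [0, 0, 0, 0, 0]
Echelon form has 4 nonzero rows, so rank(C) = 4.
Each nonzero row contributes one pivot column: 4 pivot columns.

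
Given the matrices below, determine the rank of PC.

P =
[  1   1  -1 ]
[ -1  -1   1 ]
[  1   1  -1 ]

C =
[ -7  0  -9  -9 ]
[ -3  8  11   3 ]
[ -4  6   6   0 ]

1

First compute PC:
[[ -6,   2,  -4,  -6],
 [  6,  -2,   4,   6],
 [ -6,   2,  -4,  -6]]
Now row reduce the product.
R2 ← R2 + R1: [0, 0, 0, 0]
R3 ← R3 − R1: [0, 0, 0, 0]
1 nonzero row, so rank(PC) = 1.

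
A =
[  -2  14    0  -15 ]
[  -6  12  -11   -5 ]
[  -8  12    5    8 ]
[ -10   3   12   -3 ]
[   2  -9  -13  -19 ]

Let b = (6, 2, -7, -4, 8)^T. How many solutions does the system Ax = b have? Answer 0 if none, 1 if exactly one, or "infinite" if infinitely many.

0

Row reduce the augmented matrix [A | b].
R2 ← R2 − (3)·R1: [0, -30, -11, 40, -16]
R3 ← R3 − (4)·R1: [0, -44, 5, 68, -31]
R4 ← R4 − (5)·R1: [0, -67, 12, 72, -34]
R5 ← R5 + R1: [0, 5, -13, -34, 14]
R3 ← R3 − (22/15)·R2: [0, 0, 317/15, 28/3, -113/15]
R4 ← R4 − (67/30)·R2: [0, 0, 1097/30, -52/3, 26/15]
R5 ← R5 + (1/6)·R2: [0, 0, -89/6, -82/3, 34/3]
R4 ← R4 − (1097/634)·R3: [0, 0, 0, -10614/317, 9363/634]
R5 ← R5 + (445/634)·R3: [0, 0, 0, -6588/317, 3833/634]
R5 ← R5 − (18/29)·R4: [0, 0, 0, 0, -181/58]
The echelon form has 5 nonzero rows; the last pivot sits in the augmented column, so rank(A) = 4 but rank([A|b]) = 5.
Since the ranks differ, the system is inconsistent.
It has no solutions.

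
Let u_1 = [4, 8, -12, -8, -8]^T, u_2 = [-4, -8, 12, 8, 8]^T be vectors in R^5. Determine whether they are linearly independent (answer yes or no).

no

Form the matrix with these vectors as rows and row reduce.
R2 ← R2 + R1: [0, 0, 0, 0, 0]
1 nonzero row, so the 2 vectors span a space of dimension 1.
Since 1 < 2, the vectors are linearly dependent.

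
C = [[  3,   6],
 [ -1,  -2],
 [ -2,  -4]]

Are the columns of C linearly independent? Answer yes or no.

no

Row reduce C to echelon form.
R2 ← R2 + (1/3)·R1: [0, 0]
R3 ← R3 + (2/3)·R1: [0, 0]
1 pivot among 2 columns.
Only 1 < 2 pivot columns, so the columns are linearly dependent.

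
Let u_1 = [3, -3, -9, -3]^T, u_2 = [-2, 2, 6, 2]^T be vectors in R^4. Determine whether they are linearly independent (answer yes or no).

Form the matrix with these vectors as rows and row reduce.
R2 ← R2 + (2/3)·R1: [0, 0, 0, 0]
1 nonzero row, so the 2 vectors span a space of dimension 1.
Since 1 < 2, the vectors are linearly dependent.

no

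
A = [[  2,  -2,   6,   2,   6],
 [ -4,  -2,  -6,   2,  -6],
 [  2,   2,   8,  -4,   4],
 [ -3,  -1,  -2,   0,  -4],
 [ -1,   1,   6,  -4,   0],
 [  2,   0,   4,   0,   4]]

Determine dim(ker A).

2

Row reduce to echelon form.
R2 ← R2 + (2)·R1: [0, -6, 6, 6, 6]
R3 ← R3 − R1: [0, 4, 2, -6, -2]
R4 ← R4 + (3/2)·R1: [0, -4, 7, 3, 5]
R5 ← R5 + (1/2)·R1: [0, 0, 9, -3, 3]
R6 ← R6 − R1: [0, 2, -2, -2, -2]
R3 ← R3 + (2/3)·R2: [0, 0, 6, -2, 2]
R4 ← R4 − (2/3)·R2: [0, 0, 3, -1, 1]
R6 ← R6 + (1/3)·R2: [0, 0, 0, 0, 0]
R4 ← R4 − (1/2)·R3: [0, 0, 0, 0, 0]
R5 ← R5 − (3/2)·R3: [0, 0, 0, 0, 0]
3 nonzero rows, so rank(A) = 3.
A has 5 columns; by rank–nullity, nullity = 5 − 3 = 2.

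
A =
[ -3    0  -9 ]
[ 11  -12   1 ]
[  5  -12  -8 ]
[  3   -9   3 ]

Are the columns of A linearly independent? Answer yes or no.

yes

Row reduce A to echelon form.
R2 ← R2 + (11/3)·R1: [0, -12, -32]
R3 ← R3 + (5/3)·R1: [0, -12, -23]
R4 ← R4 + R1: [0, -9, -6]
R3 ← R3 − R2: [0, 0, 9]
R4 ← R4 − (3/4)·R2: [0, 0, 18]
R4 ← R4 − (2)·R3: [0, 0, 0]
3 pivots among 3 columns.
Every column is a pivot column, so the columns are linearly independent.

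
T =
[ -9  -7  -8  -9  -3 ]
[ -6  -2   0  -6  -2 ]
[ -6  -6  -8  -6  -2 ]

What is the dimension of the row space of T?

2

Row reduce to echelon form.
R2 ← R2 − (2/3)·R1: [0, 8/3, 16/3, 0, 0]
R3 ← R3 − (2/3)·R1: [0, -4/3, -8/3, 0, 0]
R3 ← R3 + (1/2)·R2: [0, 0, 0, 0, 0]
Echelon form has 2 nonzero rows, so rank(T) = 2.
The row space has dimension equal to the rank: 2.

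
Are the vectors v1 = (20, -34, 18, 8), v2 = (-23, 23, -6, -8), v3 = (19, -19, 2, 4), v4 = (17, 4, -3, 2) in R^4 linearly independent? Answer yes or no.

yes

Form the matrix with these vectors as rows and row reduce.
R2 ← R2 + (23/20)·R1: [0, -161/10, 147/10, 6/5]
R3 ← R3 − (19/20)·R1: [0, 133/10, -151/10, -18/5]
R4 ← R4 − (17/20)·R1: [0, 329/10, -183/10, -24/5]
R3 ← R3 + (19/23)·R2: [0, 0, -68/23, -60/23]
R4 ← R4 + (47/23)·R2: [0, 0, 270/23, -54/23]
R4 ← R4 + (135/34)·R3: [0, 0, 0, -216/17]
4 nonzero rows, so the 4 vectors span a space of dimension 4.
Since 4 = 4, the vectors are linearly independent.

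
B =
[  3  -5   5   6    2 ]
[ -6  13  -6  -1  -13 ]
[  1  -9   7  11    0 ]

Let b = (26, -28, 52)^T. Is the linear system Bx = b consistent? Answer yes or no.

Row reduce the augmented matrix [B | b].
R2 ← R2 + (2)·R1: [0, 3, 4, 11, -9, 24]
R3 ← R3 − (1/3)·R1: [0, -22/3, 16/3, 9, -2/3, 130/3]
R3 ← R3 + (22/9)·R2: [0, 0, 136/9, 323/9, -68/3, 102]
The echelon form has 3 nonzero rows, and every pivot lies in the first 5 columns, so rank(B) = rank([B|b]) = 3.
The system is consistent.

yes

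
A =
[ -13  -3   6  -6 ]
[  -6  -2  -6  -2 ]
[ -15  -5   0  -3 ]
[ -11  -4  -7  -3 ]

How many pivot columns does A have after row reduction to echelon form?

Row reduce to echelon form.
R2 ← R2 − (6/13)·R1: [0, -8/13, -114/13, 10/13]
R3 ← R3 − (15/13)·R1: [0, -20/13, -90/13, 51/13]
R4 ← R4 − (11/13)·R1: [0, -19/13, -157/13, 27/13]
R3 ← R3 − (5/2)·R2: [0, 0, 15, 2]
R4 ← R4 − (19/8)·R2: [0, 0, 35/4, 1/4]
R4 ← R4 − (7/12)·R3: [0, 0, 0, -11/12]
Echelon form has 4 nonzero rows, so rank(A) = 4.
Each nonzero row contributes one pivot column: 4 pivot columns.

4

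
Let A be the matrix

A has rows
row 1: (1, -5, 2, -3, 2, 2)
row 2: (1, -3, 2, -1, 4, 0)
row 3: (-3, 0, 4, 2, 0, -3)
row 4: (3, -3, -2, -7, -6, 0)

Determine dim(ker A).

Row reduce to echelon form.
R2 ← R2 − R1: [0, 2, 0, 2, 2, -2]
R3 ← R3 + (3)·R1: [0, -15, 10, -7, 6, 3]
R4 ← R4 − (3)·R1: [0, 12, -8, 2, -12, -6]
R3 ← R3 + (15/2)·R2: [0, 0, 10, 8, 21, -12]
R4 ← R4 − (6)·R2: [0, 0, -8, -10, -24, 6]
R4 ← R4 + (4/5)·R3: [0, 0, 0, -18/5, -36/5, -18/5]
4 nonzero rows, so rank(A) = 4.
A has 6 columns; by rank–nullity, nullity = 6 − 4 = 2.

2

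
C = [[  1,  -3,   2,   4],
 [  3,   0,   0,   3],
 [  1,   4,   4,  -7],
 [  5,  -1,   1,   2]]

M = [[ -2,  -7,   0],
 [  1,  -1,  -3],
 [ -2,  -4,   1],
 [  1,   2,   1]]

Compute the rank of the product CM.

3

First compute CM:
[[ -5,  -4,  15],
 [ -3, -15,   3],
 [-13, -41, -15],
 [-11, -34,   6]]
Now row reduce the product.
R2 ← R2 − (3/5)·R1: [0, -63/5, -6]
R3 ← R3 − (13/5)·R1: [0, -153/5, -54]
R4 ← R4 − (11/5)·R1: [0, -126/5, -27]
R3 ← R3 − (17/7)·R2: [0, 0, -276/7]
R4 ← R4 − (2)·R2: [0, 0, -15]
R4 ← R4 − (35/92)·R3: [0, 0, 0]
3 nonzero rows, so rank(CM) = 3.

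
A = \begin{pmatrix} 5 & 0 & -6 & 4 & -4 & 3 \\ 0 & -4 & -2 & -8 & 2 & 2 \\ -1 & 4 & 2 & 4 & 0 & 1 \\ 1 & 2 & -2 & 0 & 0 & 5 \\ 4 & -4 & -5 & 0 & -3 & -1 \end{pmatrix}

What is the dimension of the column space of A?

3

Row reduce to echelon form.
R3 ← R3 + (1/5)·R1: [0, 4, 4/5, 24/5, -4/5, 8/5]
R4 ← R4 − (1/5)·R1: [0, 2, -4/5, -4/5, 4/5, 22/5]
R5 ← R5 − (4/5)·R1: [0, -4, -1/5, -16/5, 1/5, -17/5]
R3 ← R3 + R2: [0, 0, -6/5, -16/5, 6/5, 18/5]
R4 ← R4 + (1/2)·R2: [0, 0, -9/5, -24/5, 9/5, 27/5]
R5 ← R5 − R2: [0, 0, 9/5, 24/5, -9/5, -27/5]
R4 ← R4 − (3/2)·R3: [0, 0, 0, 0, 0, 0]
R5 ← R5 + (3/2)·R3: [0, 0, 0, 0, 0, 0]
Echelon form has 3 nonzero rows, so rank(A) = 3.
The column space has dimension equal to the rank: 3.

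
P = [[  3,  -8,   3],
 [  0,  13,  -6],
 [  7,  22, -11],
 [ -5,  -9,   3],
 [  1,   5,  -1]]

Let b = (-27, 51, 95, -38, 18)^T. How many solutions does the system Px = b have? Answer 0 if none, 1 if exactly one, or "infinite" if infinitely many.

Row reduce the augmented matrix [P | b].
R3 ← R3 − (7/3)·R1: [0, 122/3, -18, 158]
R4 ← R4 + (5/3)·R1: [0, -67/3, 8, -83]
R5 ← R5 − (1/3)·R1: [0, 23/3, -2, 27]
R3 ← R3 − (122/39)·R2: [0, 0, 10/13, -20/13]
R4 ← R4 + (67/39)·R2: [0, 0, -30/13, 60/13]
R5 ← R5 − (23/39)·R2: [0, 0, 20/13, -40/13]
R4 ← R4 + (3)·R3: [0, 0, 0, 0]
R5 ← R5 − (2)·R3: [0, 0, 0, 0]
The echelon form has 3 nonzero rows, and every pivot lies in the first 3 columns, so rank(P) = rank([P|b]) = 3.
The system is consistent.
rank = 3 = number of unknowns, so the solution is unique.

1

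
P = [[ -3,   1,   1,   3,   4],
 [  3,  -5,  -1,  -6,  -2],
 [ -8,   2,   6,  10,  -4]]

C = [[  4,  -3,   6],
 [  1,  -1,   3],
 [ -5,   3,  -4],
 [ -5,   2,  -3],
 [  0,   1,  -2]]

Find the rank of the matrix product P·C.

3

First compute PC:
[[-31,  21, -36],
 [ 42, -21,  29],
 [-110,  56, -88]]
Now row reduce the product.
R2 ← R2 + (42/31)·R1: [0, 231/31, -613/31]
R3 ← R3 − (110/31)·R1: [0, -574/31, 1232/31]
R3 ← R3 + (82/33)·R2: [0, 0, -310/33]
3 nonzero rows, so rank(PC) = 3.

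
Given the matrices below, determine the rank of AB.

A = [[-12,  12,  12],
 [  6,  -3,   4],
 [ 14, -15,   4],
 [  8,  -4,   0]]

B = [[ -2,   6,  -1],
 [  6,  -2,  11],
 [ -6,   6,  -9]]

First compute AB:
[[ 24, -24,  36],
 [-54,  66, -75],
 [-142, 138, -215],
 [-40,  56, -52]]
Now row reduce the product.
R2 ← R2 + (9/4)·R1: [0, 12, 6]
R3 ← R3 + (71/12)·R1: [0, -4, -2]
R4 ← R4 + (5/3)·R1: [0, 16, 8]
R3 ← R3 + (1/3)·R2: [0, 0, 0]
R4 ← R4 − (4/3)·R2: [0, 0, 0]
2 nonzero rows, so rank(AB) = 2.

2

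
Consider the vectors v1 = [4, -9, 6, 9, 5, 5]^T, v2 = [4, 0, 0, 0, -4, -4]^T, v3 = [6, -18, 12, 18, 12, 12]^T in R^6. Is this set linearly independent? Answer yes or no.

no

Form the matrix with these vectors as rows and row reduce.
R2 ← R2 − R1: [0, 9, -6, -9, -9, -9]
R3 ← R3 − (3/2)·R1: [0, -9/2, 3, 9/2, 9/2, 9/2]
R3 ← R3 + (1/2)·R2: [0, 0, 0, 0, 0, 0]
2 nonzero rows, so the 3 vectors span a space of dimension 2.
Since 2 < 3, the vectors are linearly dependent.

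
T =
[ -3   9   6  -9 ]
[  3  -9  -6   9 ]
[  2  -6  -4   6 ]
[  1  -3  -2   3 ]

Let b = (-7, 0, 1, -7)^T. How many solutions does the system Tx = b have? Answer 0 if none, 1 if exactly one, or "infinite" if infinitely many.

Row reduce the augmented matrix [T | b].
R2 ← R2 + R1: [0, 0, 0, 0, -7]
R3 ← R3 + (2/3)·R1: [0, 0, 0, 0, -11/3]
R4 ← R4 + (1/3)·R1: [0, 0, 0, 0, -28/3]
R3 ← R3 − (11/21)·R2: [0, 0, 0, 0, 0]
R4 ← R4 − (4/3)·R2: [0, 0, 0, 0, 0]
The echelon form has 2 nonzero rows; the last pivot sits in the augmented column, so rank(T) = 1 but rank([T|b]) = 2.
Since the ranks differ, the system is inconsistent.
It has no solutions.

0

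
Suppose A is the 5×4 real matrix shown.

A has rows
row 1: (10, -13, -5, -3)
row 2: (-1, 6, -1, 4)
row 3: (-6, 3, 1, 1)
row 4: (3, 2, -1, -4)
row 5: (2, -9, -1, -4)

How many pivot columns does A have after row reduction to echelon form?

Row reduce to echelon form.
R2 ← R2 + (1/10)·R1: [0, 47/10, -3/2, 37/10]
R3 ← R3 + (3/5)·R1: [0, -24/5, -2, -4/5]
R4 ← R4 − (3/10)·R1: [0, 59/10, 1/2, -31/10]
R5 ← R5 − (1/5)·R1: [0, -32/5, 0, -17/5]
R3 ← R3 + (48/47)·R2: [0, 0, -166/47, 140/47]
R4 ← R4 − (59/47)·R2: [0, 0, 112/47, -364/47]
R5 ← R5 + (64/47)·R2: [0, 0, -96/47, 77/47]
R4 ← R4 + (56/83)·R3: [0, 0, 0, -476/83]
R5 ← R5 − (48/83)·R3: [0, 0, 0, -7/83]
R5 ← R5 − (1/68)·R4: [0, 0, 0, 0]
Echelon form has 4 nonzero rows, so rank(A) = 4.
Each nonzero row contributes one pivot column: 4 pivot columns.

4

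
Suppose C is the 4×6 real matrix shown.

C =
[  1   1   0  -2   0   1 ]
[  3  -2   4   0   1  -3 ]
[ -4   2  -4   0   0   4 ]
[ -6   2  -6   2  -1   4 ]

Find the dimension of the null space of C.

3

Row reduce to echelon form.
R2 ← R2 − (3)·R1: [0, -5, 4, 6, 1, -6]
R3 ← R3 + (4)·R1: [0, 6, -4, -8, 0, 8]
R4 ← R4 + (6)·R1: [0, 8, -6, -10, -1, 10]
R3 ← R3 + (6/5)·R2: [0, 0, 4/5, -4/5, 6/5, 4/5]
R4 ← R4 + (8/5)·R2: [0, 0, 2/5, -2/5, 3/5, 2/5]
R4 ← R4 − (1/2)·R3: [0, 0, 0, 0, 0, 0]
3 nonzero rows, so rank(C) = 3.
C has 6 columns; by rank–nullity, nullity = 6 − 3 = 3.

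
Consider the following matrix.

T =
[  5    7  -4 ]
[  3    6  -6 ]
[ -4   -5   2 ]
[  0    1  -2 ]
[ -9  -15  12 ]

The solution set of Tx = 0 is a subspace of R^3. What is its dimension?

Row reduce to echelon form.
R2 ← R2 − (3/5)·R1: [0, 9/5, -18/5]
R3 ← R3 + (4/5)·R1: [0, 3/5, -6/5]
R5 ← R5 + (9/5)·R1: [0, -12/5, 24/5]
R3 ← R3 − (1/3)·R2: [0, 0, 0]
R4 ← R4 − (5/9)·R2: [0, 0, 0]
R5 ← R5 + (4/3)·R2: [0, 0, 0]
2 nonzero rows, so rank(T) = 2.
T has 3 columns; by rank–nullity, nullity = 3 − 2 = 1.

1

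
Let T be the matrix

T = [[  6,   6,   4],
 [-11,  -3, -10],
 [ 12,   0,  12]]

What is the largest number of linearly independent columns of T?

Row reduce to echelon form.
R2 ← R2 + (11/6)·R1: [0, 8, -8/3]
R3 ← R3 − (2)·R1: [0, -12, 4]
R3 ← R3 + (3/2)·R2: [0, 0, 0]
Echelon form has 2 nonzero rows, so rank(T) = 2.
The rank gives the maximum number of linearly independent columns: 2.

2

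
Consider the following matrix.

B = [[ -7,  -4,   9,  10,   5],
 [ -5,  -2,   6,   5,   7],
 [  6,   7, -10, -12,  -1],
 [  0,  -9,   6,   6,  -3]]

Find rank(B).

3

Row reduce to echelon form.
R2 ← R2 − (5/7)·R1: [0, 6/7, -3/7, -15/7, 24/7]
R3 ← R3 + (6/7)·R1: [0, 25/7, -16/7, -24/7, 23/7]
R3 ← R3 − (25/6)·R2: [0, 0, -1/2, 11/2, -11]
R4 ← R4 + (21/2)·R2: [0, 0, 3/2, -33/2, 33]
R4 ← R4 + (3)·R3: [0, 0, 0, 0, 0]
Echelon form has 3 nonzero rows, so rank(B) = 3.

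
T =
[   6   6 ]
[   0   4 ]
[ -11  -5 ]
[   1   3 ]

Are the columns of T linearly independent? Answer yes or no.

Row reduce T to echelon form.
R3 ← R3 + (11/6)·R1: [0, 6]
R4 ← R4 − (1/6)·R1: [0, 2]
R3 ← R3 − (3/2)·R2: [0, 0]
R4 ← R4 − (1/2)·R2: [0, 0]
2 pivots among 2 columns.
Every column is a pivot column, so the columns are linearly independent.

yes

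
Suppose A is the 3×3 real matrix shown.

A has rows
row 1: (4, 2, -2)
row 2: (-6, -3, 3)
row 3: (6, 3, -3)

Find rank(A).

Row reduce to echelon form.
R2 ← R2 + (3/2)·R1: [0, 0, 0]
R3 ← R3 − (3/2)·R1: [0, 0, 0]
Echelon form has 1 nonzero row, so rank(A) = 1.

1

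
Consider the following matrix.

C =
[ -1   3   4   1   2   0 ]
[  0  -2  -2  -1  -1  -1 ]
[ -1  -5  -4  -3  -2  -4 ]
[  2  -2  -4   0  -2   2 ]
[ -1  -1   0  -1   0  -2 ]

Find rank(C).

Row reduce to echelon form.
R3 ← R3 − R1: [0, -8, -8, -4, -4, -4]
R4 ← R4 + (2)·R1: [0, 4, 4, 2, 2, 2]
R5 ← R5 − R1: [0, -4, -4, -2, -2, -2]
R3 ← R3 − (4)·R2: [0, 0, 0, 0, 0, 0]
R4 ← R4 + (2)·R2: [0, 0, 0, 0, 0, 0]
R5 ← R5 − (2)·R2: [0, 0, 0, 0, 0, 0]
Echelon form has 2 nonzero rows, so rank(C) = 2.

2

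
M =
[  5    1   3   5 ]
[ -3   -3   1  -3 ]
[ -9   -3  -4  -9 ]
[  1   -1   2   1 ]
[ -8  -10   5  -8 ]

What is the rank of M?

Row reduce to echelon form.
R2 ← R2 + (3/5)·R1: [0, -12/5, 14/5, 0]
R3 ← R3 + (9/5)·R1: [0, -6/5, 7/5, 0]
R4 ← R4 − (1/5)·R1: [0, -6/5, 7/5, 0]
R5 ← R5 + (8/5)·R1: [0, -42/5, 49/5, 0]
R3 ← R3 − (1/2)·R2: [0, 0, 0, 0]
R4 ← R4 − (1/2)·R2: [0, 0, 0, 0]
R5 ← R5 − (7/2)·R2: [0, 0, 0, 0]
Echelon form has 2 nonzero rows, so rank(M) = 2.

2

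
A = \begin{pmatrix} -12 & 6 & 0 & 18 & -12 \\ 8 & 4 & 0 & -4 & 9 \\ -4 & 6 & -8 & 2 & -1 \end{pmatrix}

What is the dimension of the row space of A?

3

Row reduce to echelon form.
R2 ← R2 + (2/3)·R1: [0, 8, 0, 8, 1]
R3 ← R3 − (1/3)·R1: [0, 4, -8, -4, 3]
R3 ← R3 − (1/2)·R2: [0, 0, -8, -8, 5/2]
Echelon form has 3 nonzero rows, so rank(A) = 3.
The row space has dimension equal to the rank: 3.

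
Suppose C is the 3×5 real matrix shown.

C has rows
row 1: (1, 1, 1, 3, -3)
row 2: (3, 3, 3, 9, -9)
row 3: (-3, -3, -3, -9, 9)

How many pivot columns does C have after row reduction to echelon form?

1

Row reduce to echelon form.
R2 ← R2 − (3)·R1: [0, 0, 0, 0, 0]
R3 ← R3 + (3)·R1: [0, 0, 0, 0, 0]
Echelon form has 1 nonzero row, so rank(C) = 1.
Each nonzero row contributes one pivot column: 1 pivot columns.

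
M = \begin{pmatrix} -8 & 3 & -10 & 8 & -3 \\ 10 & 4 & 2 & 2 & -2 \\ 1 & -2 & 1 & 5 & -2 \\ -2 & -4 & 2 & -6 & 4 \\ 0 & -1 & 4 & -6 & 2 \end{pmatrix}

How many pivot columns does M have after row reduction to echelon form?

4

Row reduce to echelon form.
R2 ← R2 + (5/4)·R1: [0, 31/4, -21/2, 12, -23/4]
R3 ← R3 + (1/8)·R1: [0, -13/8, -1/4, 6, -19/8]
R4 ← R4 − (1/4)·R1: [0, -19/4, 9/2, -8, 19/4]
R3 ← R3 + (13/62)·R2: [0, 0, -76/31, 264/31, -111/31]
R4 ← R4 + (19/31)·R2: [0, 0, -60/31, -20/31, 38/31]
R5 ← R5 + (4/31)·R2: [0, 0, 82/31, -138/31, 39/31]
R4 ← R4 − (15/19)·R3: [0, 0, 0, -140/19, 77/19]
R5 ← R5 + (41/38)·R3: [0, 0, 0, 90/19, -99/38]
R5 ← R5 + (9/14)·R4: [0, 0, 0, 0, 0]
Echelon form has 4 nonzero rows, so rank(M) = 4.
Each nonzero row contributes one pivot column: 4 pivot columns.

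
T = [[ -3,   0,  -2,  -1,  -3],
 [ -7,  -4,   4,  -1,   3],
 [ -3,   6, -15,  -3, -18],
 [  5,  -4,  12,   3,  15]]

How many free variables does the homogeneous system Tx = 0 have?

3

Row reduce to echelon form.
R2 ← R2 − (7/3)·R1: [0, -4, 26/3, 4/3, 10]
R3 ← R3 − R1: [0, 6, -13, -2, -15]
R4 ← R4 + (5/3)·R1: [0, -4, 26/3, 4/3, 10]
R3 ← R3 + (3/2)·R2: [0, 0, 0, 0, 0]
R4 ← R4 − R2: [0, 0, 0, 0, 0]
2 nonzero rows, so rank(T) = 2.
T has 5 columns; by rank–nullity, nullity = 5 − 2 = 3.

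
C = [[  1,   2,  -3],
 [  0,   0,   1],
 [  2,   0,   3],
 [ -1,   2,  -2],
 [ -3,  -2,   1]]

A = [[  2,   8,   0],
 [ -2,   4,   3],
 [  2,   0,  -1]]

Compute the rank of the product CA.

3

First compute CA:
[[ -8,  16,   9],
 [  2,   0,  -1],
 [ 10,  16,  -3],
 [-10,   0,   8],
 [  0, -32,  -7]]
Now row reduce the product.
R2 ← R2 + (1/4)·R1: [0, 4, 5/4]
R3 ← R3 + (5/4)·R1: [0, 36, 33/4]
R4 ← R4 − (5/4)·R1: [0, -20, -13/4]
R3 ← R3 − (9)·R2: [0, 0, -3]
R4 ← R4 + (5)·R2: [0, 0, 3]
R5 ← R5 + (8)·R2: [0, 0, 3]
R4 ← R4 + R3: [0, 0, 0]
R5 ← R5 + R3: [0, 0, 0]
3 nonzero rows, so rank(CA) = 3.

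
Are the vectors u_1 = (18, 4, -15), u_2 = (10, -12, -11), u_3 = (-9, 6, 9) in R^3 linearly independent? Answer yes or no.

no

Form the matrix with these vectors as rows and row reduce.
R2 ← R2 − (5/9)·R1: [0, -128/9, -8/3]
R3 ← R3 + (1/2)·R1: [0, 8, 3/2]
R3 ← R3 + (9/16)·R2: [0, 0, 0]
2 nonzero rows, so the 3 vectors span a space of dimension 2.
Since 2 < 3, the vectors are linearly dependent.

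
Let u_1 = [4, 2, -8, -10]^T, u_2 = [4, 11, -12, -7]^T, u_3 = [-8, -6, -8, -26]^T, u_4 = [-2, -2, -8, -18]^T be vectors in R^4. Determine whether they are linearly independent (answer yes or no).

no

Form the matrix with these vectors as rows and row reduce.
R2 ← R2 − R1: [0, 9, -4, 3]
R3 ← R3 + (2)·R1: [0, -2, -24, -46]
R4 ← R4 + (1/2)·R1: [0, -1, -12, -23]
R3 ← R3 + (2/9)·R2: [0, 0, -224/9, -136/3]
R4 ← R4 + (1/9)·R2: [0, 0, -112/9, -68/3]
R4 ← R4 − (1/2)·R3: [0, 0, 0, 0]
3 nonzero rows, so the 4 vectors span a space of dimension 3.
Since 3 < 4, the vectors are linearly dependent.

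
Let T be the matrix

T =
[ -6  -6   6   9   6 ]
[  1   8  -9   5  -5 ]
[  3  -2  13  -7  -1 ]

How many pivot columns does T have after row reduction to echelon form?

Row reduce to echelon form.
R2 ← R2 + (1/6)·R1: [0, 7, -8, 13/2, -4]
R3 ← R3 + (1/2)·R1: [0, -5, 16, -5/2, 2]
R3 ← R3 + (5/7)·R2: [0, 0, 72/7, 15/7, -6/7]
Echelon form has 3 nonzero rows, so rank(T) = 3.
Each nonzero row contributes one pivot column: 3 pivot columns.

3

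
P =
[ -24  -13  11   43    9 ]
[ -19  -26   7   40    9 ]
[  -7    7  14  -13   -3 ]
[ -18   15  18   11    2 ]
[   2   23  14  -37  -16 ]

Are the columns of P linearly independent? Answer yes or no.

Row reduce P to echelon form.
R2 ← R2 − (19/24)·R1: [0, -377/24, -41/24, 143/24, 15/8]
R3 ← R3 − (7/24)·R1: [0, 259/24, 259/24, -613/24, -45/8]
R4 ← R4 − (3/4)·R1: [0, 99/4, 39/4, -85/4, -19/4]
R5 ← R5 + (1/12)·R1: [0, 263/12, 179/12, -401/12, -61/4]
R3 ← R3 + (259/377)·R2: [0, 0, 3626/377, -622/29, -1635/377]
R4 ← R4 + (594/377)·R2: [0, 0, 2661/377, -344/29, -677/377]
R5 ← R5 + (526/377)·R2: [0, 0, 4725/377, -728/29, -4763/377]
R4 ← R4 − (2661/3626)·R3: [0, 0, 0, 7031/1813, 5029/3626]
R5 ← R5 − (675/518)·R3: [0, 0, 0, 737/259, -3617/518]
R5 ← R5 − (5159/7031)·R4: [0, 0, 0, 0, -56250/7031]
5 pivots among 5 columns.
Every column is a pivot column, so the columns are linearly independent.

yes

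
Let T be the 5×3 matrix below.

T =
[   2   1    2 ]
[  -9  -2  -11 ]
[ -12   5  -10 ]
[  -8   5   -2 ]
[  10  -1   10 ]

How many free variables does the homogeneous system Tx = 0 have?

Row reduce to echelon form.
R2 ← R2 + (9/2)·R1: [0, 5/2, -2]
R3 ← R3 + (6)·R1: [0, 11, 2]
R4 ← R4 + (4)·R1: [0, 9, 6]
R5 ← R5 − (5)·R1: [0, -6, 0]
R3 ← R3 − (22/5)·R2: [0, 0, 54/5]
R4 ← R4 − (18/5)·R2: [0, 0, 66/5]
R5 ← R5 + (12/5)·R2: [0, 0, -24/5]
R4 ← R4 − (11/9)·R3: [0, 0, 0]
R5 ← R5 + (4/9)·R3: [0, 0, 0]
3 nonzero rows, so rank(T) = 3.
T has 3 columns; by rank–nullity, nullity = 3 − 3 = 0.

0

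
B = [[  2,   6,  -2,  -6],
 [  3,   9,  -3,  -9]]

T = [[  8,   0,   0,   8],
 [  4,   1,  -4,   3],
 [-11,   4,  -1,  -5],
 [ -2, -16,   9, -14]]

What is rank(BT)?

First compute BT:
[[ 74,  94, -76, 128],
 [111, 141, -114, 192]]
Now row reduce the product.
R2 ← R2 − (3/2)·R1: [0, 0, 0, 0]
1 nonzero row, so rank(BT) = 1.

1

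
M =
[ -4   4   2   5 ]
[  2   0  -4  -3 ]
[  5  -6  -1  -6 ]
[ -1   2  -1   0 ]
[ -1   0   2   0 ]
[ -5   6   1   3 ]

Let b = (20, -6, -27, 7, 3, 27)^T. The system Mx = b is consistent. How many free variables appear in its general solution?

Row reduce the augmented matrix [M | b].
R2 ← R2 + (1/2)·R1: [0, 2, -3, -1/2, 4]
R3 ← R3 + (5/4)·R1: [0, -1, 3/2, 1/4, -2]
R4 ← R4 − (1/4)·R1: [0, 1, -3/2, -5/4, 2]
R5 ← R5 − (1/4)·R1: [0, -1, 3/2, -5/4, -2]
R6 ← R6 − (5/4)·R1: [0, 1, -3/2, -13/4, 2]
R3 ← R3 + (1/2)·R2: [0, 0, 0, 0, 0]
R4 ← R4 − (1/2)·R2: [0, 0, 0, -1, 0]
R5 ← R5 + (1/2)·R2: [0, 0, 0, -3/2, 0]
R6 ← R6 − (1/2)·R2: [0, 0, 0, -3, 0]
Swap R3 ↔ R4
R5 ← R5 − (3/2)·R3: [0, 0, 0, 0, 0]
R6 ← R6 − (3)·R3: [0, 0, 0, 0, 0]
The echelon form has 3 nonzero rows, and every pivot lies in the first 4 columns, so rank(M) = rank([M|b]) = 3.
The system is consistent.
Free variables = (unknowns) − (rank) = 4 − 3 = 1.

1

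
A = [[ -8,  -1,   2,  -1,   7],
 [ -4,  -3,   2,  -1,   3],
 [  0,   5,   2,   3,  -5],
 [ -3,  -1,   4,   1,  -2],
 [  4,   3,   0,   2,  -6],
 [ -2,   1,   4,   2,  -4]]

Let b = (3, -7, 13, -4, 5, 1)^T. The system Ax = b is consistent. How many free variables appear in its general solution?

Row reduce the augmented matrix [A | b].
R2 ← R2 − (1/2)·R1: [0, -5/2, 1, -1/2, -1/2, -17/2]
R4 ← R4 − (3/8)·R1: [0, -5/8, 13/4, 11/8, -37/8, -41/8]
R5 ← R5 + (1/2)·R1: [0, 5/2, 1, 3/2, -5/2, 13/2]
R6 ← R6 − (1/4)·R1: [0, 5/4, 7/2, 9/4, -23/4, 1/4]
R3 ← R3 + (2)·R2: [0, 0, 4, 2, -6, -4]
R4 ← R4 − (1/4)·R2: [0, 0, 3, 3/2, -9/2, -3]
R5 ← R5 + R2: [0, 0, 2, 1, -3, -2]
R6 ← R6 + (1/2)·R2: [0, 0, 4, 2, -6, -4]
R4 ← R4 − (3/4)·R3: [0, 0, 0, 0, 0, 0]
R5 ← R5 − (1/2)·R3: [0, 0, 0, 0, 0, 0]
R6 ← R6 − R3: [0, 0, 0, 0, 0, 0]
The echelon form has 3 nonzero rows, and every pivot lies in the first 5 columns, so rank(A) = rank([A|b]) = 3.
The system is consistent.
Free variables = (unknowns) − (rank) = 5 − 3 = 2.

2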